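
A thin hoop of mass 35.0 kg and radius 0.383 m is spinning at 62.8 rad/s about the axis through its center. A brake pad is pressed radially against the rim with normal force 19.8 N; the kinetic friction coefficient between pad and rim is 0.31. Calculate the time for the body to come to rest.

t ≈ 137 s

I = MR² = (35.0)(0.383)² = 5.134 kg·m².
Friction force f = μN = (0.31)(19.8) = 6.138 N at the rim; torque magnitude τ = fR = 2.351 N·m, opposing ω.
|α| = τ/I = 2.351/5.134 = 0.4579 rad/s² (deceleration).
0 = ω₀ − |α|t ⇒ t = ω₀/|α| = 62.8/0.4579 = 137.2 s.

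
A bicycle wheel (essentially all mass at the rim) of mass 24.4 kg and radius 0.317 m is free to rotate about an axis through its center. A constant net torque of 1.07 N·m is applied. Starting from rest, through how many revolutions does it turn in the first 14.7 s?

≈ 7.50 revolutions

I = MR² = (24.4)(0.317)² = 2.452 kg·m².
α = τ/I = 1.07/2.452 = 0.4364 rad/s².
θ = ½αt² = ½(0.4364)(14.7)² = 47.15 rad.
Revolutions = θ/(2π) = 7.504.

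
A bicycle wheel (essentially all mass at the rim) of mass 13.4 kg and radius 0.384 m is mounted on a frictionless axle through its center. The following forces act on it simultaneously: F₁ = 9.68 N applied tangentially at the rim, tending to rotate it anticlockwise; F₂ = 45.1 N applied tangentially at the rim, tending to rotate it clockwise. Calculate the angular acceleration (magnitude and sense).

α ≈ 6.88 rad/s², clockwise

I = MR² = (13.4)(0.384)² = 1.976 kg·m².
Taking anticlockwise as positive: τ₁ = +(9.68)(0.384) = +3.717 N·m; τ₂ = −(45.1)(0.384) = −17.32 N·m.
Net torque τ = -13.60 N·m.
α = τ/I = -13.60/1.976 = -6.884 rad/s².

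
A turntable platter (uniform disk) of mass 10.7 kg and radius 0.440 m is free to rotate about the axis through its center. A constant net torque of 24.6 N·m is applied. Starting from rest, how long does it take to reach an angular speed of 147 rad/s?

t ≈ 6.19 s

I = ½MR² = (1/2)(10.7)(0.440)² = 1.036 kg·m².
α = τ/I = 24.6/1.036 = 23.75 rad/s².
ω = αt ⇒ t = ω/α = 147/23.75 = 6.189 s.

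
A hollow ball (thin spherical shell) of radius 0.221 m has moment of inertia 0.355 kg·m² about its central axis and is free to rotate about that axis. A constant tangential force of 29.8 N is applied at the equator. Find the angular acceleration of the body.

α ≈ 18.6 rad/s²

τ = F R = (29.8)(0.221) = 6.586 N·m.
Newton's second law for rotation, τ = Iα, gives α = τ/I = 6.586/0.3550 = 18.55 rad/s².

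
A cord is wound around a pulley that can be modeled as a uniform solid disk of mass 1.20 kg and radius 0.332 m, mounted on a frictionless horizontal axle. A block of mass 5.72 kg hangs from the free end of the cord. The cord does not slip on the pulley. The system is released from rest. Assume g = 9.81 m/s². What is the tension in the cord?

I = ½MR² = (1/2)(1.20)(0.332)² = 0.06613 kg·m².
Block: mg − T = ma. Pulley: TR = Iα. No-slip: a = αR, so T = (I/R²)a = 0.6000·a.
Then mg = (m + 0.6000)a, so a = (5.72)(9.81)/(5.72 + 0.6000) = 8.879 m/s².
T = 0.6000·a = 5.327 N.

T ≈ 5.33 N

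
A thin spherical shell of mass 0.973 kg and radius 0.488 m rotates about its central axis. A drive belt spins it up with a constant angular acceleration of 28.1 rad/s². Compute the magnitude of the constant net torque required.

I = (2/3)MR² = (2/3)(0.973)(0.488)² = 0.1545 kg·m².
τ = Iα = (0.1545)(28.10) = 4.341 N·m.

τ ≈ 4.34 N·m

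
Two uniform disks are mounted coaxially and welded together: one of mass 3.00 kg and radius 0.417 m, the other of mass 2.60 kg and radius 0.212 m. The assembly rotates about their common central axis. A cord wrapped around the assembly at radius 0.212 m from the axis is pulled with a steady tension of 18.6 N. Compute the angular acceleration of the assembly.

I = ½M₁R₁² + ½M₂R₂² = ½(3.00)(0.417)² + ½(2.60)(0.212)² = 0.3193 kg·m².
τ = F r = (18.6)(0.212) = 3.943 N·m.
α = τ/I = 3.943/0.3193 = 12.35 rad/s².

α ≈ 12.4 rad/s²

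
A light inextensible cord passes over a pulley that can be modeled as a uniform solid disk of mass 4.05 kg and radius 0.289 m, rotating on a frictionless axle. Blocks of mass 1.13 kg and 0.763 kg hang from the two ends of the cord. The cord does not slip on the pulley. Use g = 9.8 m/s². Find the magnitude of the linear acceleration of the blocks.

I = ½MR² = (1/2)(4.05)(0.289)² = 0.1691 kg·m².
Heavier block: m₁g − T₁ = m₁a. Lighter block: T₂ − m₂g = m₂a.
Pulley: (T₁ − T₂)R = Iα = I(a/R), so T₁ − T₂ = (I/R²)a = (1/2)M_p a = 2.025·a.
Adding the three: (m₁ − m₂)g = (m₁ + m₂ + 2.025)a, so a = (1.13 − 0.763)(9.8)/(1.13 + 0.763 + 2.025) = 0.9180 m/s².

a ≈ 0.918 m/s²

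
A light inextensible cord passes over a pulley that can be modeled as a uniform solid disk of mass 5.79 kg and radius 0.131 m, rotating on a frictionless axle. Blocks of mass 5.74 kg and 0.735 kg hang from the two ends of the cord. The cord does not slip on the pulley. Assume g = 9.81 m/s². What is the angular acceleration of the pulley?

α ≈ 40.0 rad/s²

I = ½MR² = (1/2)(5.79)(0.131)² = 0.04968 kg·m².
Heavier block: m₁g − T₁ = m₁a. Lighter block: T₂ − m₂g = m₂a.
Pulley: (T₁ − T₂)R = Iα = I(a/R), so T₁ − T₂ = (I/R²)a = (1/2)M_p a = 2.895·a.
Adding the three: (m₁ − m₂)g = (m₁ + m₂ + 2.895)a, so a = (5.74 − 0.735)(9.81)/(5.74 + 0.735 + 2.895) = 5.240 m/s².
α = a/R = 5.240/0.131 = 40.00 rad/s².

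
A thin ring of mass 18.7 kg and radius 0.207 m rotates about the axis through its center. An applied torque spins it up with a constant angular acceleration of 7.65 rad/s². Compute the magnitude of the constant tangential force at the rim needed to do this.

F ≈ 29.6 N

I = MR² = (18.7)(0.207)² = 0.8013 kg·m².
The required torque is τ = Iα = (0.8013)(7.650) = 6.130 N·m.
A tangential force at the rim gives τ = FR, so F = τ/R = 6.130/0.207 = 29.61 N.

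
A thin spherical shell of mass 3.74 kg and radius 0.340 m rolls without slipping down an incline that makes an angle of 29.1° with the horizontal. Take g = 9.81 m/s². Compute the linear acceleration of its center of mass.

Translation along the incline: Mg sinθ − f = Ma.
Rotation about the center: fR = Iα with I = (2/3)MR². No-slip gives a = αR, so f = (I/R²)a = (2/3)M a.
Substituting: Mg sinθ = (1 + 0.6667)Ma, so a = g sinθ/(1 + 0.6667) = (9.81) sin 29.1° / 1.667 = 2.863 m/s².

a ≈ 2.86 m/s²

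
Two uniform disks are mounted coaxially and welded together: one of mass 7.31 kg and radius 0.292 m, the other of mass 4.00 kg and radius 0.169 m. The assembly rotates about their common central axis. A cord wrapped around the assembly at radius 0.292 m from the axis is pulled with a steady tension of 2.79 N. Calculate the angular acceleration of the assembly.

I = ½M₁R₁² + ½M₂R₂² = ½(7.31)(0.292)² + ½(4.00)(0.169)² = 0.3688 kg·m².
τ = F r = (2.79)(0.292) = 0.8147 N·m.
α = τ/I = 0.8147/0.3688 = 2.209 rad/s².

α ≈ 2.21 rad/s²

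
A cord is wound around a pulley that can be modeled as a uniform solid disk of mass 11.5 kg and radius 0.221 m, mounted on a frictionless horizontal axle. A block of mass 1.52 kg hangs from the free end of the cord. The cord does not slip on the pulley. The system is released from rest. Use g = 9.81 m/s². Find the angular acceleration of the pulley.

α ≈ 9.28 rad/s²

I = ½MR² = (1/2)(11.5)(0.221)² = 0.2808 kg·m².
Block: mg − T = ma. Pulley: TR = Iα. No-slip: a = αR, so T = (I/R²)a = 5.750·a.
Then mg = (m + 5.750)a, so a = (1.52)(9.81)/(1.52 + 5.750) = 2.051 m/s².
α = a/R = 2.051/0.221 = 9.281 rad/s².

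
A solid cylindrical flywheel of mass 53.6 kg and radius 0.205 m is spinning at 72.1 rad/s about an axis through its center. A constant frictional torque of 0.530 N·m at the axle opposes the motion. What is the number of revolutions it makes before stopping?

≈ 879 revolutions

I = ½MR² = (1/2)(53.6)(0.205)² = 1.126 kg·m².
The net torque has magnitude 0.530 N·m, opposing ω.
|α| = τ/I = 0.5300/1.126 = 0.4706 rad/s² (deceleration).
ω² = ω₀² − 2|α|θ with ω = 0 ⇒ θ = ω₀²/(2|α|) = 5523 rad = 879.1 rev.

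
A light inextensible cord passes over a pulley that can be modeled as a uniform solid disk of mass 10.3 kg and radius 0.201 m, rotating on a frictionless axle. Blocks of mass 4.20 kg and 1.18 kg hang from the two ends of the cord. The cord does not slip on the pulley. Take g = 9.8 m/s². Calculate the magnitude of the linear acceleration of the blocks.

a ≈ 2.81 m/s²

I = ½MR² = (1/2)(10.3)(0.201)² = 0.2081 kg·m².
Heavier block: m₁g − T₁ = m₁a. Lighter block: T₂ − m₂g = m₂a.
Pulley: (T₁ − T₂)R = Iα = I(a/R), so T₁ − T₂ = (I/R²)a = (1/2)M_p a = 5.150·a.
Adding the three: (m₁ − m₂)g = (m₁ + m₂ + 5.150)a, so a = (4.20 − 1.18)(9.8)/(4.20 + 1.18 + 5.150) = 2.811 m/s².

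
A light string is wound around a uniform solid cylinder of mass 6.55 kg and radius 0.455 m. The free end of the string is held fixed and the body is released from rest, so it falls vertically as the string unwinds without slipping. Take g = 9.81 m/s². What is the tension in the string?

Translation: Mg − T = Ma. Rotation about the center: TR = Iα with I = ½MR².
With a = αR: T = (I/R²)a = (1/2)M a, so Mg = (1 + 0.5000)Ma.
a = g/(1 + 0.5000) = 9.81/1.500 = 6.540 m/s².
T = 0.5000·M·a = (0.5000)(6.55)(6.540) = 21.42 N.

T ≈ 21.4 N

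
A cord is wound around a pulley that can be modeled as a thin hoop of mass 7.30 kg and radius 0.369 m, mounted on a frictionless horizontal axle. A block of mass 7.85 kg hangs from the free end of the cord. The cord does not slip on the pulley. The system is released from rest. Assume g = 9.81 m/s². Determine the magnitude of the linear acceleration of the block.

a ≈ 5.08 m/s²

I = MR² = (7.30)(0.369)² = 0.9940 kg·m².
Block: mg − T = ma. Pulley: TR = Iα. No-slip: a = αR, so T = (I/R²)a = 7.300·a.
Then mg = (m + 7.300)a, so a = (7.85)(9.81)/(7.85 + 7.300) = 5.083 m/s².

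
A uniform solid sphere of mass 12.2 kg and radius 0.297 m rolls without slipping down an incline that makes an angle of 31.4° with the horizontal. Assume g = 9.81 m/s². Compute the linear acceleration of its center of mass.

a ≈ 3.65 m/s²

Translation along the incline: Mg sinθ − f = Ma.
Rotation about the center: fR = Iα with I = (2/5)MR². No-slip gives a = αR, so f = (I/R²)a = (2/5)M a.
Substituting: Mg sinθ = (1 + 0.4000)Ma, so a = g sinθ/(1 + 0.4000) = (9.81) sin 31.4° / 1.400 = 3.651 m/s².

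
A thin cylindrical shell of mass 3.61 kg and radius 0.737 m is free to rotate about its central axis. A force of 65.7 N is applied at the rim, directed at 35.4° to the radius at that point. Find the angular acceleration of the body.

α ≈ 14.3 rad/s²

I = MR² = (3.61)(0.737)² = 1.961 kg·m².
Only the tangential component produces torque: τ = F R sinθ = (65.7)(0.737) sin 35.4° = 28.05 N·m.
From τ = Iα: α = 28.05/1.961 = 14.30 rad/s².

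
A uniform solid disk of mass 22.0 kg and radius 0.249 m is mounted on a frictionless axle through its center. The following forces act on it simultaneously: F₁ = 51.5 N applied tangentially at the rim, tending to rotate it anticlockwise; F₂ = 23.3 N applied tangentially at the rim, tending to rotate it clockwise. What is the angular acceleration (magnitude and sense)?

α ≈ 10.3 rad/s², anticlockwise

I = ½MR² = (1/2)(22.0)(0.249)² = 0.6820 kg·m².
Taking anticlockwise as positive: τ₁ = +(51.5)(0.249) = +12.82 N·m; τ₂ = −(23.3)(0.249) = −5.802 N·m.
Net torque τ = 7.022 N·m.
α = τ/I = 7.022/0.6820 = 10.30 rad/s².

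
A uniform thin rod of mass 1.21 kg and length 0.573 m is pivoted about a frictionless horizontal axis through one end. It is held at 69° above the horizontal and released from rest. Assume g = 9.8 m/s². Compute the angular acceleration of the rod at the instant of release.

α ≈ 9.19 rad/s²

About the pivot, I = (1/3)ML² = (1/3)(1.21)(0.573)² = 0.1324 kg·m².
The weight acts at the center, a distance L/2 = 0.2865 m from the pivot; τ = Mg(L/2) cos 69° = 1.217 N·m.
α = τ/I = 1.217/0.1324 = 9.194 rad/s².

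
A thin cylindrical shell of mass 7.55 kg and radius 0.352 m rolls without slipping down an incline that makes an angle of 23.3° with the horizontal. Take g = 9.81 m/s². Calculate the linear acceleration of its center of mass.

a ≈ 1.94 m/s²

Translation along the incline: Mg sinθ − f = Ma.
Rotation about the center: fR = Iα with I = MR². No-slip gives a = αR, so f = (I/R²)a = M a.
Substituting: Mg sinθ = (1 + 1.000)Ma, so a = g sinθ/(1 + 1.000) = (9.81) sin 23.3° / 2.000 = 1.940 m/s².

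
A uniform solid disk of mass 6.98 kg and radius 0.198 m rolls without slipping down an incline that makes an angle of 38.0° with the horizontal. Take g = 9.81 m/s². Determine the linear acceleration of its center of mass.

Translation along the incline: Mg sinθ − f = Ma.
Rotation about the center: fR = Iα with I = ½MR². No-slip gives a = αR, so f = (I/R²)a = (1/2)M a.
Substituting: Mg sinθ = (1 + 0.5000)Ma, so a = g sinθ/(1 + 0.5000) = (9.81) sin 38.0° / 1.500 = 4.026 m/s².

a ≈ 4.03 m/s²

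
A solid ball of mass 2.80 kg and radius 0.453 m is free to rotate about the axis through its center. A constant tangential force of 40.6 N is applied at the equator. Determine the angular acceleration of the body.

α ≈ 80.0 rad/s²

I = (2/5)MR² = (2/5)(2.80)(0.453)² = 0.2298 kg·m².
τ = F R = (40.6)(0.453) = 18.39 N·m.
From τ = Iα: α = 18.39/0.2298 = 80.02 rad/s².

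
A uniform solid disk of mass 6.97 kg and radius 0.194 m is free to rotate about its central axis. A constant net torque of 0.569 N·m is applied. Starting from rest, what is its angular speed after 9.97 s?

ω ≈ 43.3 rad/s

I = ½MR² = (1/2)(6.97)(0.194)² = 0.1312 kg·m².
α = τ/I = 0.569/0.1312 = 4.338 rad/s².
ω = ω₀ + αt = 0 + (4.338)(9.97) = 43.25 rad/s.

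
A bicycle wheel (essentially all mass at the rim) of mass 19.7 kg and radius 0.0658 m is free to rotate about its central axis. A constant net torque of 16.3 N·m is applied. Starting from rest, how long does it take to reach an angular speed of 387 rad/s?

I = MR² = (19.7)(0.0658)² = 0.08529 kg·m².
α = τ/I = 16.3/0.08529 = 191.1 rad/s².
ω = αt ⇒ t = ω/α = 387/191.1 = 2.025 s.

t ≈ 2.03 s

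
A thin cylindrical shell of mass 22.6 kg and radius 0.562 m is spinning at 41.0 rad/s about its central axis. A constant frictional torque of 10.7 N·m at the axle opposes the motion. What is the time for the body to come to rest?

I = MR² = (22.6)(0.562)² = 7.138 kg·m².
The net torque has magnitude 10.7 N·m, opposing ω.
|α| = τ/I = 10.70/7.138 = 1.499 rad/s² (deceleration).
0 = ω₀ − |α|t ⇒ t = ω₀/|α| = 41.0/1.499 = 27.35 s.

t ≈ 27.4 s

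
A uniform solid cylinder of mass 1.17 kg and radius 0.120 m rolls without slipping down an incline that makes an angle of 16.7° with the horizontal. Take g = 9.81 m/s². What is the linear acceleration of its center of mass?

a ≈ 1.88 m/s²

Translation along the incline: Mg sinθ − f = Ma.
Rotation about the center: fR = Iα with I = ½MR². No-slip gives a = αR, so f = (I/R²)a = (1/2)M a.
Substituting: Mg sinθ = (1 + 0.5000)Ma, so a = g sinθ/(1 + 0.5000) = (9.81) sin 16.7° / 1.500 = 1.879 m/s².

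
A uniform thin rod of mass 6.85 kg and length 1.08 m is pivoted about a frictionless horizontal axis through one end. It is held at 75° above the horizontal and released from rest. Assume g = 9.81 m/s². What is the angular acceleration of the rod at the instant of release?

α ≈ 3.53 rad/s²

About the pivot, I = (1/3)ML² = (1/3)(6.85)(1.08)² = 2.663 kg·m².
The weight acts at the center, a distance L/2 = 0.5400 m from the pivot; τ = Mg(L/2) cos 75° = 9.392 N·m.
α = τ/I = 9.392/2.663 = 3.526 rad/s².
(Equivalently α = (3g/(2L)) cos 75° = 3.526 rad/s².)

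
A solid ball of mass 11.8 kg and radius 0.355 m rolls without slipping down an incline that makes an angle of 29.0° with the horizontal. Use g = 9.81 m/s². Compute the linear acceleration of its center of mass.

Translation along the incline: Mg sinθ − f = Ma.
Rotation about the center: fR = Iα with I = (2/5)MR². No-slip gives a = αR, so f = (I/R²)a = (2/5)M a.
Substituting: Mg sinθ = (1 + 0.4000)Ma, so a = g sinθ/(1 + 0.4000) = (9.81) sin 29.0° / 1.400 = 3.397 m/s².

a ≈ 3.40 m/s²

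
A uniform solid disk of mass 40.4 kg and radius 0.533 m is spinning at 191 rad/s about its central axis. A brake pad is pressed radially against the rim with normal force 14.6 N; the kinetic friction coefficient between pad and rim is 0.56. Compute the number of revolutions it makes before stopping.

I = ½MR² = (1/2)(40.4)(0.533)² = 5.739 kg·m².
Friction force f = μN = (0.56)(14.6) = 8.176 N at the rim; torque magnitude τ = fR = 4.358 N·m, opposing ω.
|α| = τ/I = 4.358/5.739 = 0.7594 rad/s² (deceleration).
ω² = ω₀² − 2|α|θ with ω = 0 ⇒ θ = ω₀²/(2|α|) = 24020 rad = 3823 rev.

≈ 3820 revolutions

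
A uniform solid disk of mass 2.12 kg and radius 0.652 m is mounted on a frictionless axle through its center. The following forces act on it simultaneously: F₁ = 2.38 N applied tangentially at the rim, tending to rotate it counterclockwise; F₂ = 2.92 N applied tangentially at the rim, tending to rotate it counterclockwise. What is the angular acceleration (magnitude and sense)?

α ≈ 7.67 rad/s², counterclockwise

I = ½MR² = (1/2)(2.12)(0.652)² = 0.4506 kg·m².
Taking counterclockwise as positive: τ₁ = +(2.38)(0.652) = +1.552 N·m; τ₂ = +(2.92)(0.652) = +1.904 N·m.
Net torque τ = 3.456 N·m.
α = τ/I = 3.456/0.4506 = 7.669 rad/s².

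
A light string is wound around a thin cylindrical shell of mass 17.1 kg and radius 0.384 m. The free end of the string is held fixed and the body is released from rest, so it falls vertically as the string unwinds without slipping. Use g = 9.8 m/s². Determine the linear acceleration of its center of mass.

a ≈ 4.90 m/s²

Translation: Mg − T = Ma. Rotation about the center: TR = Iα with I = MR².
With a = αR: T = (I/R²)a = M a, so Mg = (1 + 1.000)Ma.
a = g/(1 + 1.000) = 9.8/2.000 = 4.900 m/s².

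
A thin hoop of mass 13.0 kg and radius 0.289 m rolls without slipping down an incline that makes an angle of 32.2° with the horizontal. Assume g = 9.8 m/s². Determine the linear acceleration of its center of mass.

Translation along the incline: Mg sinθ − f = Ma.
Rotation about the center: fR = Iα with I = MR². No-slip gives a = αR, so f = (I/R²)a = M a.
Substituting: Mg sinθ = (1 + 1.000)Ma, so a = g sinθ/(1 + 1.000) = (9.8) sin 32.2° / 2.000 = 2.611 m/s².

a ≈ 2.61 m/s²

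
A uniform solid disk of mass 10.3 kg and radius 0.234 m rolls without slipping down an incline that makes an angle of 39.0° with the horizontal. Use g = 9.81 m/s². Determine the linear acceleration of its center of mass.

Translation along the incline: Mg sinθ − f = Ma.
Rotation about the center: fR = Iα with I = ½MR². No-slip gives a = αR, so f = (I/R²)a = (1/2)M a.
Substituting: Mg sinθ = (1 + 0.5000)Ma, so a = g sinθ/(1 + 0.5000) = (9.81) sin 39.0° / 1.500 = 4.116 m/s².

a ≈ 4.12 m/s²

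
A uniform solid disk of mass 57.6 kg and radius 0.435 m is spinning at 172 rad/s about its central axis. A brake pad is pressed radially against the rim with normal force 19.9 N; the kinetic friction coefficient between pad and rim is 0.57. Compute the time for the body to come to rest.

t ≈ 190 s

I = ½MR² = (1/2)(57.6)(0.435)² = 5.450 kg·m².
Friction force f = μN = (0.57)(19.9) = 11.34 N at the rim; torque magnitude τ = fR = 4.934 N·m, opposing ω.
|α| = τ/I = 4.934/5.450 = 0.9054 rad/s² (deceleration).
0 = ω₀ − |α|t ⇒ t = ω₀/|α| = 172/0.9054 = 190.0 s.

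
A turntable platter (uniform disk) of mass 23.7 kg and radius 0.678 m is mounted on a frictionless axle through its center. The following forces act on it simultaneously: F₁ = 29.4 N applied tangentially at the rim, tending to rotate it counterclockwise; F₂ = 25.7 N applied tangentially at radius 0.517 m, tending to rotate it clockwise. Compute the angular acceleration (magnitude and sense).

I = ½MR² = (1/2)(23.7)(0.678)² = 5.447 kg·m².
Taking counterclockwise as positive: τ₁ = +(29.4)(0.678) = +19.93 N·m; τ₂ = −(25.7)(0.517) = −13.29 N·m.
Net torque τ = 6.646 N·m.
α = τ/I = 6.646/5.447 = 1.220 rad/s².

α ≈ 1.22 rad/s², counterclockwise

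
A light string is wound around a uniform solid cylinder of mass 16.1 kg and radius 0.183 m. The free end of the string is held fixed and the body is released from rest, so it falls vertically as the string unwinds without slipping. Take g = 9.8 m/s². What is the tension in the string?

Translation: Mg − T = Ma. Rotation about the center: TR = Iα with I = ½MR².
With a = αR: T = (I/R²)a = (1/2)M a, so Mg = (1 + 0.5000)Ma.
a = g/(1 + 0.5000) = 9.8/1.500 = 6.533 m/s².
T = 0.5000·M·a = (0.5000)(16.1)(6.533) = 52.59 N.

T ≈ 52.6 N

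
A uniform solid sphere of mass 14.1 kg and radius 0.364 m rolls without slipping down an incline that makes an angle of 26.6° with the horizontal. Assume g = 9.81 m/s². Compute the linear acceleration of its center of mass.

Translation along the incline: Mg sinθ − f = Ma.
Rotation about the center: fR = Iα with I = (2/5)MR². No-slip gives a = αR, so f = (I/R²)a = (2/5)M a.
Substituting: Mg sinθ = (1 + 0.4000)Ma, so a = g sinθ/(1 + 0.4000) = (9.81) sin 26.6° / 1.400 = 3.138 m/s².

a ≈ 3.14 m/s²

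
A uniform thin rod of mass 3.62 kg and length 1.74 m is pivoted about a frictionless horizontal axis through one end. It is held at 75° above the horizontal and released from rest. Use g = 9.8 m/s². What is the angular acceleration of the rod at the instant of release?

α ≈ 2.19 rad/s²

About the pivot, I = (1/3)ML² = (1/3)(3.62)(1.74)² = 3.653 kg·m².
The weight acts at the center, a distance L/2 = 0.8700 m from the pivot; τ = Mg(L/2) cos 75° = 7.988 N·m.
α = τ/I = 7.988/3.653 = 2.187 rad/s².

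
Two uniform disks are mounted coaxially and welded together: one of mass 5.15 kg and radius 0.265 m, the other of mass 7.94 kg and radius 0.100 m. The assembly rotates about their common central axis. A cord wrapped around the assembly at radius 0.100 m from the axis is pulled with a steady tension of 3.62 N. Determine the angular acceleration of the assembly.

I = ½M₁R₁² + ½M₂R₂² = ½(5.15)(0.265)² + ½(7.94)(0.100)² = 0.2205 kg·m².
τ = F r = (3.62)(0.100) = 0.3620 N·m.
α = τ/I = 0.3620/0.2205 = 1.642 rad/s².

α ≈ 1.64 rad/s²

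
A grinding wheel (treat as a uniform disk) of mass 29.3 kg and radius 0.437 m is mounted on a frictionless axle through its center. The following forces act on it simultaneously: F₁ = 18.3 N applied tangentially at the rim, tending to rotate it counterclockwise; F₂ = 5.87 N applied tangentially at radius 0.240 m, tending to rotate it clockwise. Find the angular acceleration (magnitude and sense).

I = ½MR² = (1/2)(29.3)(0.437)² = 2.798 kg·m².
Taking counterclockwise as positive: τ₁ = +(18.3)(0.437) = +7.997 N·m; τ₂ = −(5.87)(0.240) = −1.409 N·m.
Net torque τ = 6.588 N·m.
α = τ/I = 6.588/2.798 = 2.355 rad/s².

α ≈ 2.35 rad/s², counterclockwise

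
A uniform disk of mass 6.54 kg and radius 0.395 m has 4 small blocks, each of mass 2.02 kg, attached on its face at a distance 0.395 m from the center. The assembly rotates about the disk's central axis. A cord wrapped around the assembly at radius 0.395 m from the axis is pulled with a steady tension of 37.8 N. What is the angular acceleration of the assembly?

α ≈ 8.43 rad/s²

I_disk = ½MR² = ½(6.54)(0.395)² = 0.5102 kg·m².
I_blocks = 4·m·r² = 4(2.02)(0.395)² = 1.261 kg·m².
Total I = 1.771 kg·m².
τ = F r = (37.8)(0.395) = 14.93 N·m.
α = τ/I = 14.93/1.771 = 8.431 rad/s².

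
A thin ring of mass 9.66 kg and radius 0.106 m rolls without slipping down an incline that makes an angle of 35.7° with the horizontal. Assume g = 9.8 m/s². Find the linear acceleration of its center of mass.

a ≈ 2.86 m/s²

Translation along the incline: Mg sinθ − f = Ma.
Rotation about the center: fR = Iα with I = MR². No-slip gives a = αR, so f = (I/R²)a = M a.
Substituting: Mg sinθ = (1 + 1.000)Ma, so a = g sinθ/(1 + 1.000) = (9.8) sin 35.7° / 2.000 = 2.859 m/s².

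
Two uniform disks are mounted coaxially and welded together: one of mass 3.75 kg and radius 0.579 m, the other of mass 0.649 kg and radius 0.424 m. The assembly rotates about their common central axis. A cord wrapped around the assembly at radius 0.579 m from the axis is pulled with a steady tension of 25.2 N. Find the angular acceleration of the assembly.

α ≈ 21.2 rad/s²

I = ½M₁R₁² + ½M₂R₂² = ½(3.75)(0.579)² + ½(0.649)(0.424)² = 0.6869 kg·m².
τ = F r = (25.2)(0.579) = 14.59 N·m.
α = τ/I = 14.59/0.6869 = 21.24 rad/s².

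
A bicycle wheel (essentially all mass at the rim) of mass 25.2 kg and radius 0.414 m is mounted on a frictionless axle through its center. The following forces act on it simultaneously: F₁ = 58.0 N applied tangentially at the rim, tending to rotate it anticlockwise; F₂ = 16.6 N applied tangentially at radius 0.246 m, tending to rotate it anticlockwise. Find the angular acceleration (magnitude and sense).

I = MR² = (25.2)(0.414)² = 4.319 kg·m².
Taking anticlockwise as positive: τ₁ = +(58.0)(0.414) = +24.01 N·m; τ₂ = +(16.6)(0.246) = +4.084 N·m.
Net torque τ = 28.10 N·m.
α = τ/I = 28.10/4.319 = 6.505 rad/s².

α ≈ 6.50 rad/s², anticlockwise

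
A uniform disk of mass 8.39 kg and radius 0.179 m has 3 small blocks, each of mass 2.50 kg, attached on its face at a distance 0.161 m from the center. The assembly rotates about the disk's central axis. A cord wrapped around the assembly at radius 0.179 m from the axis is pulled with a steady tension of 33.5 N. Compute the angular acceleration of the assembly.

I_disk = ½MR² = ½(8.39)(0.179)² = 0.1344 kg·m².
I_blocks = 3·m·r² = 3(2.50)(0.161)² = 0.1944 kg·m².
Total I = 0.3288 kg·m².
τ = F r = (33.5)(0.179) = 5.997 N·m.
α = τ/I = 5.997/0.3288 = 18.24 rad/s².

α ≈ 18.2 rad/s²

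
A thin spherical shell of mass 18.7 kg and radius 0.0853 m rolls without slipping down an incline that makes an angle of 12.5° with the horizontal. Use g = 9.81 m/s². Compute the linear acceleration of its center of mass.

a ≈ 1.27 m/s²

Translation along the incline: Mg sinθ − f = Ma.
Rotation about the center: fR = Iα with I = (2/3)MR². No-slip gives a = αR, so f = (I/R²)a = (2/3)M a.
Substituting: Mg sinθ = (1 + 0.6667)Ma, so a = g sinθ/(1 + 0.6667) = (9.81) sin 12.5° / 1.667 = 1.274 m/s².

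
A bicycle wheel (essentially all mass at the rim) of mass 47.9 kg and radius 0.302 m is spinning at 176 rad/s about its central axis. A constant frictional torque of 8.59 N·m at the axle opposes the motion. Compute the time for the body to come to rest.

t ≈ 89.5 s

I = MR² = (47.9)(0.302)² = 4.369 kg·m².
The net torque has magnitude 8.59 N·m, opposing ω.
|α| = τ/I = 8.590/4.369 = 1.966 rad/s² (deceleration).
0 = ω₀ − |α|t ⇒ t = ω₀/|α| = 176/1.966 = 89.51 s.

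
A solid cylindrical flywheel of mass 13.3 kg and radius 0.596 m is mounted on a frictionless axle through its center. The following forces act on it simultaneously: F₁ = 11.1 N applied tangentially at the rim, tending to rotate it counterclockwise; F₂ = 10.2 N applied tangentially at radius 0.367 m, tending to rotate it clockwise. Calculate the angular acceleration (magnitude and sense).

I = ½MR² = (1/2)(13.3)(0.596)² = 2.362 kg·m².
Taking counterclockwise as positive: τ₁ = +(11.1)(0.596) = +6.616 N·m; τ₂ = −(10.2)(0.367) = −3.743 N·m.
Net torque τ = 2.872 N·m.
α = τ/I = 2.872/2.362 = 1.216 rad/s².

α ≈ 1.22 rad/s², counterclockwise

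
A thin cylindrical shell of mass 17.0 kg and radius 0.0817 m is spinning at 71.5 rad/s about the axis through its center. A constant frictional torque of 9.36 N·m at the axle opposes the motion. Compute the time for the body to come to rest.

I = MR² = (17.0)(0.0817)² = 0.1135 kg·m².
The net torque has magnitude 9.36 N·m, opposing ω.
|α| = τ/I = 9.360/0.1135 = 82.49 rad/s² (deceleration).
0 = ω₀ − |α|t ⇒ t = ω₀/|α| = 71.5/82.49 = 0.8668 s.

t ≈ 0.867 s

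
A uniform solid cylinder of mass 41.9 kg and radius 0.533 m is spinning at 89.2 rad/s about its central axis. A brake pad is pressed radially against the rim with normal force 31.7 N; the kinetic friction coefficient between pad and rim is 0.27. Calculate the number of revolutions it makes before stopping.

I = ½MR² = (1/2)(41.9)(0.533)² = 5.952 kg·m².
Friction force f = μN = (0.27)(31.7) = 8.559 N at the rim; torque magnitude τ = fR = 4.562 N·m, opposing ω.
|α| = τ/I = 4.562/5.952 = 0.7665 rad/s² (deceleration).
ω² = ω₀² − 2|α|θ with ω = 0 ⇒ θ = ω₀²/(2|α|) = 5190 rad = 826.1 rev.

≈ 826 revolutions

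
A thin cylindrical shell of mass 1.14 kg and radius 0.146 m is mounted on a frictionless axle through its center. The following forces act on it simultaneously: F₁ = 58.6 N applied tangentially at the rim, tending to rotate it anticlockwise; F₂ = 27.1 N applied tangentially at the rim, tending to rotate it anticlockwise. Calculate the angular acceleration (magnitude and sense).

I = MR² = (1.14)(0.146)² = 0.02430 kg·m².
Taking anticlockwise as positive: τ₁ = +(58.6)(0.146) = +8.556 N·m; τ₂ = +(27.1)(0.146) = +3.957 N·m.
Net torque τ = 12.51 N·m.
α = τ/I = 12.51/0.02430 = 514.9 rad/s².

α ≈ 515 rad/s², anticlockwise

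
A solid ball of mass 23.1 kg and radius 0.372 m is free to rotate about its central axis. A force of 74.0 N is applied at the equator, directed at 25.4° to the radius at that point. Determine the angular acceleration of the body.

α ≈ 9.23 rad/s²

I = (2/5)MR² = (2/5)(23.1)(0.372)² = 1.279 kg·m².
Only the tangential component produces torque: τ = F R sinθ = (74.0)(0.372) sin 25.4° = 11.81 N·m.
Newton's second law for rotation, τ = Iα, gives α = τ/I = 11.81/1.279 = 9.234 rad/s².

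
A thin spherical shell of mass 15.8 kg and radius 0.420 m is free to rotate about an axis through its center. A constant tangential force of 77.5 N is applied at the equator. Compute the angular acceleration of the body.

I = (2/3)MR² = (2/3)(15.8)(0.420)² = 1.858 kg·m².
τ = F R = (77.5)(0.420) = 32.55 N·m.
From τ = Iα: α = 32.55/1.858 = 17.52 rad/s².

α ≈ 17.5 rad/s²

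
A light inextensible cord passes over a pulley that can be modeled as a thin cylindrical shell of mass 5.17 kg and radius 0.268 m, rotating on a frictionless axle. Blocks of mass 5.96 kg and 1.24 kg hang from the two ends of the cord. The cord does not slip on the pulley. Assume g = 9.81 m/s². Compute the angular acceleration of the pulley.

I = MR² = (5.17)(0.268)² = 0.3713 kg·m².
Heavier block: m₁g − T₁ = m₁a. Lighter block: T₂ − m₂g = m₂a.
Pulley: (T₁ − T₂)R = Iα = I(a/R), so T₁ − T₂ = (I/R²)a = 1·M_p a = 5.170·a.
Adding the three: (m₁ − m₂)g = (m₁ + m₂ + 5.170)a, so a = (5.96 − 1.24)(9.81)/(5.96 + 1.24 + 5.170) = 3.743 m/s².
α = a/R = 3.743/0.268 = 13.97 rad/s².

α ≈ 14.0 rad/s²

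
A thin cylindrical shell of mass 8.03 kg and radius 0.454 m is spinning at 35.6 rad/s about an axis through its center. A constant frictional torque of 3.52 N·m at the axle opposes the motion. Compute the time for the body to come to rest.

t ≈ 16.7 s

I = MR² = (8.03)(0.454)² = 1.655 kg·m².
The net torque has magnitude 3.52 N·m, opposing ω.
|α| = τ/I = 3.520/1.655 = 2.127 rad/s² (deceleration).
0 = ω₀ − |α|t ⇒ t = ω₀/|α| = 35.6/2.127 = 16.74 s.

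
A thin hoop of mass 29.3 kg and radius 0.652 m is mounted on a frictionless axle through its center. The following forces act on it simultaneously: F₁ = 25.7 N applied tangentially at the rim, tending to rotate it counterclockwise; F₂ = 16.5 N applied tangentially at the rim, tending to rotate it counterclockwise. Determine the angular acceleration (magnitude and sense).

I = MR² = (29.3)(0.652)² = 12.46 kg·m².
Taking counterclockwise as positive: τ₁ = +(25.7)(0.652) = +16.76 N·m; τ₂ = +(16.5)(0.652) = +10.76 N·m.
Net torque τ = 27.51 N·m.
α = τ/I = 27.51/12.46 = 2.209 rad/s².

α ≈ 2.21 rad/s², counterclockwise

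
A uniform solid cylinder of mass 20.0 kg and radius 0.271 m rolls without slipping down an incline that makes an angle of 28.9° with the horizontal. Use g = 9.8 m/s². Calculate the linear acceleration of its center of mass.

Translation along the incline: Mg sinθ − f = Ma.
Rotation about the center: fR = Iα with I = ½MR². No-slip gives a = αR, so f = (I/R²)a = (1/2)M a.
Substituting: Mg sinθ = (1 + 0.5000)Ma, so a = g sinθ/(1 + 0.5000) = (9.8) sin 28.9° / 1.500 = 3.157 m/s².

a ≈ 3.16 m/s²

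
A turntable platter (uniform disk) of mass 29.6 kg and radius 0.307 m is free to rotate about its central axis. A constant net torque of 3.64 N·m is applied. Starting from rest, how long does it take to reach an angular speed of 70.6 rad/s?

I = ½MR² = (1/2)(29.6)(0.307)² = 1.395 kg·m².
α = τ/I = 3.64/1.395 = 2.610 rad/s².
ω = αt ⇒ t = ω/α = 70.6/2.610 = 27.05 s.

t ≈ 27.1 s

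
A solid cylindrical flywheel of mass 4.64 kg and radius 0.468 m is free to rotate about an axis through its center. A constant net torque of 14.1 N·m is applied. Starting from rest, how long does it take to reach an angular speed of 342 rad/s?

t ≈ 12.3 s

I = ½MR² = (1/2)(4.64)(0.468)² = 0.5081 kg·m².
α = τ/I = 14.1/0.5081 = 27.75 rad/s².
ω = αt ⇒ t = ω/α = 342/27.75 = 12.32 s.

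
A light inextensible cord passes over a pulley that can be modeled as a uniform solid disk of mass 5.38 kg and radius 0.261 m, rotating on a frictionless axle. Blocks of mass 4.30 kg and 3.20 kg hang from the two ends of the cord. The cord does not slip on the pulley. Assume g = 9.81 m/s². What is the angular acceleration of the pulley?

I = ½MR² = (1/2)(5.38)(0.261)² = 0.1832 kg·m².
Heavier block: m₁g − T₁ = m₁a. Lighter block: T₂ − m₂g = m₂a.
Pulley: (T₁ − T₂)R = Iα = I(a/R), so T₁ − T₂ = (I/R²)a = (1/2)M_p a = 2.690·a.
Adding the three: (m₁ − m₂)g = (m₁ + m₂ + 2.690)a, so a = (4.30 − 3.20)(9.81)/(4.30 + 3.20 + 2.690) = 1.059 m/s².
α = a/R = 1.059/0.261 = 4.057 rad/s².

α ≈ 4.06 rad/s²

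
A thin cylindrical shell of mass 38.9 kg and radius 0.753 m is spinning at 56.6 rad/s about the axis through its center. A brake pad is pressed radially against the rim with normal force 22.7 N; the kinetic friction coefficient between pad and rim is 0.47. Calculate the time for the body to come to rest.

I = MR² = (38.9)(0.753)² = 22.06 kg·m².
Friction force f = μN = (0.47)(22.7) = 10.67 N at the rim; torque magnitude τ = fR = 8.034 N·m, opposing ω.
|α| = τ/I = 8.034/22.06 = 0.3642 rad/s² (deceleration).
0 = ω₀ − |α|t ⇒ t = ω₀/|α| = 56.6/0.3642 = 155.4 s.

t ≈ 155 s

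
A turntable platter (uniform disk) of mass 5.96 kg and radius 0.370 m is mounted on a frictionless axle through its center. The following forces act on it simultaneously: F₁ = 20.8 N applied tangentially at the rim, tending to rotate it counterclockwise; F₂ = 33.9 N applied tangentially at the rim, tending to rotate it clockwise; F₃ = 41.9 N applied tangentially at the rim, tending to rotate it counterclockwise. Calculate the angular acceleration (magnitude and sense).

α ≈ 26.1 rad/s², counterclockwise

I = ½MR² = (1/2)(5.96)(0.370)² = 0.4080 kg·m².
Taking counterclockwise as positive: τ₁ = +(20.8)(0.370) = +7.696 N·m; τ₂ = −(33.9)(0.370) = −12.54 N·m; τ₃ = +(41.9)(0.370) = +15.50 N·m.
Net torque τ = 10.66 N·m.
α = τ/I = 10.66/0.4080 = 26.12 rad/s².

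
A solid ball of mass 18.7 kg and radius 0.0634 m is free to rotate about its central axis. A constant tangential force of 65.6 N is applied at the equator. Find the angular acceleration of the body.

I = (2/5)MR² = (2/5)(18.7)(0.0634)² = 0.03007 kg·m².
τ = F R = (65.6)(0.0634) = 4.159 N·m.
Newton's second law for rotation, τ = Iα, gives α = τ/I = 4.159/0.03007 = 138.3 rad/s².

α ≈ 138 rad/s²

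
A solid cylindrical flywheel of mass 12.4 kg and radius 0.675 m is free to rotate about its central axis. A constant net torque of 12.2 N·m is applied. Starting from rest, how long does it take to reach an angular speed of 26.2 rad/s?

t ≈ 6.07 s

I = ½MR² = (1/2)(12.4)(0.675)² = 2.825 kg·m².
α = τ/I = 12.2/2.825 = 4.319 rad/s².
ω = αt ⇒ t = ω/α = 26.2/4.319 = 6.067 s.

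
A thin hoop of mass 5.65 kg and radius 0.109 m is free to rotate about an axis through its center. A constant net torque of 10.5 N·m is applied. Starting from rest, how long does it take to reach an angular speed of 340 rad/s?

I = MR² = (5.65)(0.109)² = 0.06713 kg·m².
α = τ/I = 10.5/0.06713 = 156.4 rad/s².
ω = αt ⇒ t = ω/α = 340/156.4 = 2.174 s.

t ≈ 2.17 s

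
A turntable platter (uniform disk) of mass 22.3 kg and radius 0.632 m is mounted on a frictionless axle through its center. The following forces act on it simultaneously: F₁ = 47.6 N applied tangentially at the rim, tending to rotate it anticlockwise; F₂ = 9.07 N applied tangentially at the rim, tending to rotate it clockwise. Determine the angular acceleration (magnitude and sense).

α ≈ 5.47 rad/s², anticlockwise

I = ½MR² = (1/2)(22.3)(0.632)² = 4.454 kg·m².
Taking anticlockwise as positive: τ₁ = +(47.6)(0.632) = +30.08 N·m; τ₂ = −(9.07)(0.632) = −5.732 N·m.
Net torque τ = 24.35 N·m.
α = τ/I = 24.35/4.454 = 5.468 rad/s².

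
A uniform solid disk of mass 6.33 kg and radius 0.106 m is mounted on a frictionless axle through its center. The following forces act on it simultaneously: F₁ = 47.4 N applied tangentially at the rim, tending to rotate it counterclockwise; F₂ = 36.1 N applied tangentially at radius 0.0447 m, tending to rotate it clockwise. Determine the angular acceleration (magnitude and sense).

I = ½MR² = (1/2)(6.33)(0.106)² = 0.03556 kg·m².
Taking counterclockwise as positive: τ₁ = +(47.4)(0.106) = +5.024 N·m; τ₂ = −(36.1)(0.0447) = −1.614 N·m.
Net torque τ = 3.411 N·m.
α = τ/I = 3.411/0.03556 = 95.91 rad/s².

α ≈ 95.9 rad/s², counterclockwise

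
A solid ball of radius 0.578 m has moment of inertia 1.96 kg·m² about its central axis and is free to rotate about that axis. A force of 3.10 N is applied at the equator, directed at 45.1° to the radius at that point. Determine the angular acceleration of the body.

α ≈ 0.648 rad/s²

Only the tangential component produces torque: τ = F R sinθ = (3.10)(0.578) sin 45.1° = 1.269 N·m.
Newton's second law for rotation, τ = Iα, gives α = τ/I = 1.269/1.960 = 0.6476 rad/s².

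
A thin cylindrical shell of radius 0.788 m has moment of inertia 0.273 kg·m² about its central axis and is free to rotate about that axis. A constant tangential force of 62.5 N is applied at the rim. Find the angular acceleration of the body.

τ = F R = (62.5)(0.788) = 49.25 N·m.
From τ = Iα: α = 49.25/0.2730 = 180.4 rad/s².

α ≈ 180 rad/s²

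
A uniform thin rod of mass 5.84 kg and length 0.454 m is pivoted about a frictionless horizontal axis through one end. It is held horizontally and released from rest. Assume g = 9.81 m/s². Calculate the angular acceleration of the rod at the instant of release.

α ≈ 32.4 rad/s²

About the pivot, I = (1/3)ML² = (1/3)(5.84)(0.454)² = 0.4012 kg·m².
The weight acts at the center, a distance L/2 = 0.2270 m from the pivot; τ = Mg(L/2) = 13.00 N·m.
α = τ/I = 13.00/0.4012 = 32.41 rad/s².
(Equivalently α = (3g/(2L)) = 32.41 rad/s².)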